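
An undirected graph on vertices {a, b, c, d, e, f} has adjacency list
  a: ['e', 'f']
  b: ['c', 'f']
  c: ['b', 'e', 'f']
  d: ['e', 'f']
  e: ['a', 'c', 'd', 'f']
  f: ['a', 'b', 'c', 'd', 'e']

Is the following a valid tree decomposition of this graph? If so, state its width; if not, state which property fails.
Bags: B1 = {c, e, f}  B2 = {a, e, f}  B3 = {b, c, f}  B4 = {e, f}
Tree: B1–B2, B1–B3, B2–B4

No — vertex d appears in no bag.

A tree decomposition must satisfy three properties: every vertex lies in some bag; for every edge, both endpoints lie together in some bag; and for every vertex, the bags containing it form a connected subtree. Here vertex d appears in no bag, so the decomposition is invalid.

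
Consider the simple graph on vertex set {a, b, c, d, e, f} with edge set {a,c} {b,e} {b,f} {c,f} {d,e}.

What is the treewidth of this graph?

A width-1 tree decomposition is:
Bags: B1 = {a, c}  B2 = {c, f}  B3 = {b, f}  B4 = {b, e}  B5 = {d, e}
Tree: B1–B2, B2–B3, B3–B4, B4–B5
Each bag holds 2 vertices, so the decomposition has width 1, which upper-bounds the treewidth. Any graph with an edge has treewidth ≥ 1, and G has the edge a–c. Hence tw(G) = 1 exactly.

1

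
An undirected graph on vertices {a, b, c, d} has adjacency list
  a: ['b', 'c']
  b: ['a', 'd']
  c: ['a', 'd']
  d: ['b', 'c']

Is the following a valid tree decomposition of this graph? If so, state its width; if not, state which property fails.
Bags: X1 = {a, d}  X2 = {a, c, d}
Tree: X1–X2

A tree decomposition must satisfy three properties: every vertex lies in some bag; for every edge, both endpoints lie together in some bag; and for every vertex, the bags containing it form a connected subtree. Here vertex b appears in no bag, so the decomposition is invalid.

No — vertex b appears in no bag.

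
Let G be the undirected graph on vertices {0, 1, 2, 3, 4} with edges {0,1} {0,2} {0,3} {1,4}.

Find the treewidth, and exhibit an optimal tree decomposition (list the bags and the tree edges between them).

Treewidth 1.
Bags: B1 = {0, 1}  B2 = {1, 4}  B3 = {0, 2}  B4 = {0, 3}
Tree: B1–B2, B1–B3, B1–B4

Every bag has size at most 2, so the width is 2 − 1 = 1 and tw(G) ≤ 1. Any graph with an edge has treewidth ≥ 1, and G has the edge 0–1. The upper and lower bounds meet at 1, so that is the treewidth.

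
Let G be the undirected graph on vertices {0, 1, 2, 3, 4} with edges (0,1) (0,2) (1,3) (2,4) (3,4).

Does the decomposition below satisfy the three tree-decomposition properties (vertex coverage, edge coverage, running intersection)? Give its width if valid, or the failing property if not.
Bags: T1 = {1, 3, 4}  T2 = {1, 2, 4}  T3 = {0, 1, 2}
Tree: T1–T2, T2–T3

Yes; width 2.

Every vertex of G appears in some bag (union = {0, 1, 2, 3, 4}); every edge is covered by a bag; and for each vertex v the set of bags containing v is connected in the bag tree. The decomposition is therefore valid. The largest bag has 3 vertices, so the width is 2.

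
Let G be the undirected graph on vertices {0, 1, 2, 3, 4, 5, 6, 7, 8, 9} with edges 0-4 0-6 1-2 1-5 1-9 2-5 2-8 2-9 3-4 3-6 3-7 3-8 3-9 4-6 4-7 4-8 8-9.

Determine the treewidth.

A width-2 tree decomposition is:
Bags: B1 = {3, 8, 9}  B2 = {2, 8, 9}  B3 = {1, 2, 9}  B4 = {3, 4, 8}  B5 = {1, 2, 5}  B6 = {3, 4, 6}  B7 = {3, 4, 7}  B8 = {0, 4, 6}
Tree: B1–B2, B2–B3, B1–B4, B3–B5, B4–B6, B6–B7, B6–B8
Every bag has size at most 3, so the width is 3 − 1 = 2 and tw(G) ≤ 2. For the lower bound, the 3 vertices {0, 4, 6} are pairwise adjacent, and any tree decomposition puts a clique entirely inside one bag — forcing width ≥ 2. Therefore the treewidth is 2.

2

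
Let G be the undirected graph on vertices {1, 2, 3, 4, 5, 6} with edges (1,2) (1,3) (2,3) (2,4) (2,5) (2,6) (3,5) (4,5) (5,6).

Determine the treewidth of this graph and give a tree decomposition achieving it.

Treewidth 2.
One optimal decomposition is:
Bags: B1 = {2, 5, 6}  B2 = {2, 4, 5}  B3 = {2, 3, 5}  B4 = {1, 2, 3}
Tree: B1–B2, B1–B3, B3–B4

Every bag has size at most 3, so the width is 3 − 1 = 2 and tw(G) ≤ 2. Conversely, {1, 2, 3} is a clique of size 3, and the vertices of any clique must share a bag in every tree decomposition; so some bag has ≥ 3 vertices and tw(G) ≥ 2. Therefore the treewidth is 2.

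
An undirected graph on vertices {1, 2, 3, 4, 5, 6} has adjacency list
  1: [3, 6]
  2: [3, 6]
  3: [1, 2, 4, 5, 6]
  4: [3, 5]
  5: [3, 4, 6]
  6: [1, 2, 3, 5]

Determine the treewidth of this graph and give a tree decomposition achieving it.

Treewidth 2.
One optimal decomposition is:
Bags: B1 = {2, 3, 6}  B2 = {3, 5, 6}  B3 = {1, 3, 6}  B4 = {3, 4, 5}
Tree: B1–B2, B2–B3, B2–B4

Each bag holds 3 vertices, so the decomposition has width 2, which upper-bounds the treewidth. Conversely, {3, 4, 5} is a clique of size 3, and the vertices of any clique must share a bag in every tree decomposition; so some bag has ≥ 3 vertices and tw(G) ≥ 2. Therefore the treewidth is 2.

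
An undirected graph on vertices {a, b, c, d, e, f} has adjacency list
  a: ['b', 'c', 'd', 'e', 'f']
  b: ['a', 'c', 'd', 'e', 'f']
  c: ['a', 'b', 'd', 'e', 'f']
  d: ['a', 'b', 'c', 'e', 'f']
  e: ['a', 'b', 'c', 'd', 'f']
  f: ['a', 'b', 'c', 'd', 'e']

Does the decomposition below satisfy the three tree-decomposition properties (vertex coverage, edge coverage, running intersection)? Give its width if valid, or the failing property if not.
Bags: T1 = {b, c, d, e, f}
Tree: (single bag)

No — vertex a appears in no bag.

A tree decomposition must satisfy three properties: every vertex lies in some bag; for every edge, both endpoints lie together in some bag; and for every vertex, the bags containing it form a connected subtree. Here vertex a appears in no bag, so the decomposition is invalid.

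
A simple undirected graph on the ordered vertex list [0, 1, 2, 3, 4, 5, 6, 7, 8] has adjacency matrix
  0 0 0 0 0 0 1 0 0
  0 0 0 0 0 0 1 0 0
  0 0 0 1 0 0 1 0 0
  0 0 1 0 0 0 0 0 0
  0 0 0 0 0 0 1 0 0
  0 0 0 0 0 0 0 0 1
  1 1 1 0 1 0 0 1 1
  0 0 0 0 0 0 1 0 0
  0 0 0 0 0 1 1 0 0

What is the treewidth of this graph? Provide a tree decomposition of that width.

The largest bag has 2 vertices, giving width 1; this decomposition certifies tw(G) ≤ 1. Since G has at least one edge (e.g. 6–1), it is not an edgeless graph, so tw(G) ≥ 1. Therefore the treewidth is 1.

Treewidth 1.
One such decomposition:
Bags: B1 = {1, 6}  B2 = {6, 8}  B3 = {5, 8}  B4 = {4, 6}  B5 = {0, 6}  B6 = {2, 6}  B7 = {6, 7}  B8 = {2, 3}
Tree: B1–B2, B2–B3, B2–B4, B1–B5, B1–B6, B5–B7, B6–B8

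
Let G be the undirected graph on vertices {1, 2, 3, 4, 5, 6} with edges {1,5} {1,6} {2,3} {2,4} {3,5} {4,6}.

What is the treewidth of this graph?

A width-2 tree decomposition is:
Bags: B1 = {2, 4, 6}  B2 = {2, 3, 6}  B3 = {3, 5, 6}  B4 = {1, 5, 6}
Tree: B1–B2, B2–B3, B3–B4
The largest bag has 3 vertices, giving width 2; this decomposition certifies tw(G) ≤ 2. The edges 6–4–2–3–5–1–6 form a cycle, so G is not a tree and its treewidth is at least 2. Therefore the treewidth is 2.

2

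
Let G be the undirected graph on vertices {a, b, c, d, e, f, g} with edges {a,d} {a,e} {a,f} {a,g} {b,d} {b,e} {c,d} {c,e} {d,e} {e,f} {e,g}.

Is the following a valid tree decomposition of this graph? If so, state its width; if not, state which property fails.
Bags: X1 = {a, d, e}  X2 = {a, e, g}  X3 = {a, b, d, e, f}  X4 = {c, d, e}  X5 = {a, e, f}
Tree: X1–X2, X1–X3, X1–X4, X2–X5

A tree decomposition must satisfy three properties: every vertex lies in some bag; for every edge, both endpoints lie together in some bag; and for every vertex, the bags containing it form a connected subtree. Here bags containing vertex f are not connected in the tree, so the decomposition is invalid.

No — bags containing vertex f are not connected in the tree.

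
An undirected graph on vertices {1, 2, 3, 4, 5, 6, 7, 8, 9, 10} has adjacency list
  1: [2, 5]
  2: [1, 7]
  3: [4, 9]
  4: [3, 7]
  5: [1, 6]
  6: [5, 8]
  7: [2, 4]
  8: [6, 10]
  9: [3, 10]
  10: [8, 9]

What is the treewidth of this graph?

A width-2 tree decomposition is:
Bags: B1 = {3, 9, 10}  B2 = {3, 8, 10}  B3 = {3, 6, 8}  B4 = {3, 5, 6}  B5 = {1, 3, 5}  B6 = {1, 2, 3}  B7 = {2, 3, 7}  B8 = {3, 4, 7}
Tree: B1–B2, B2–B3, B3–B4, B4–B5, B5–B6, B6–B7, B7–B8
Every bag has size at most 3, so the width is 3 − 1 = 2 and tw(G) ≤ 2. For the lower bound, G contains the cycle 3–9–10–8–6–5–1–2–7–4–3, so G is not a forest; only forests have treewidth ≤ 1, hence tw(G) ≥ 2. Therefore the treewidth is 2.

2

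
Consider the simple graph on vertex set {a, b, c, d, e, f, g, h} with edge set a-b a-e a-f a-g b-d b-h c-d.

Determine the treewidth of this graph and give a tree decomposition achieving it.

Treewidth 1.
One optimal decomposition is:
Bags: B1 = {a, g}  B2 = {a, b}  B3 = {b, h}  B4 = {a, e}  B5 = {b, d}  B6 = {c, d}  B7 = {a, f}
Tree: B1–B2, B2–B3, B2–B4, B3–B5, B5–B6, B2–B7

Each bag holds 2 vertices, so the decomposition has width 1, which upper-bounds the treewidth. Any graph with an edge has treewidth ≥ 1, and G has the edge g–a. Hence tw(G) = 1 exactly.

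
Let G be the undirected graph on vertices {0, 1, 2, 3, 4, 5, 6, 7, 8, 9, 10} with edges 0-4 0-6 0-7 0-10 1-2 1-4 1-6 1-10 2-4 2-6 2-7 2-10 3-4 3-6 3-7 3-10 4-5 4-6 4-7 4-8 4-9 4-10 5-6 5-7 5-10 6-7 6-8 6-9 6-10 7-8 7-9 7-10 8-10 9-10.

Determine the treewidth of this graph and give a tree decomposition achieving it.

Treewidth 4.
One optimal decomposition is:
Bags: B1 = {4, 5, 6, 7, 10}  B2 = {0, 4, 6, 7, 10}  B3 = {4, 6, 7, 8, 10}  B4 = {2, 4, 6, 7, 10}  B5 = {3, 4, 6, 7, 10}  B6 = {1, 2, 4, 6, 10}  B7 = {4, 6, 7, 9, 10}
Tree: B1–B2, B1–B3, B2–B4, B3–B5, B4–B6, B4–B7

Each bag holds 5 vertices, so the decomposition has width 4, which upper-bounds the treewidth. For the lower bound, the 5 vertices {1, 2, 4, 6, 10} are pairwise adjacent, and any tree decomposition puts a clique entirely inside one bag — forcing width ≥ 4. Therefore the treewidth is 4.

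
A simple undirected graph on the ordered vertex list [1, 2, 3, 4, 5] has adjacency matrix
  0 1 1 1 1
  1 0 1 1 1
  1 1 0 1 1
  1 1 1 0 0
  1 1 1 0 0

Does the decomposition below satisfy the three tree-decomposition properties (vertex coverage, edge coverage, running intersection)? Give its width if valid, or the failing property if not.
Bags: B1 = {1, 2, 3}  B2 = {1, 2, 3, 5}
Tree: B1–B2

A tree decomposition must satisfy three properties: every vertex lies in some bag; for every edge, both endpoints lie together in some bag; and for every vertex, the bags containing it form a connected subtree. Here vertex 4 appears in no bag, so the decomposition is invalid.

No — vertex 4 appears in no bag.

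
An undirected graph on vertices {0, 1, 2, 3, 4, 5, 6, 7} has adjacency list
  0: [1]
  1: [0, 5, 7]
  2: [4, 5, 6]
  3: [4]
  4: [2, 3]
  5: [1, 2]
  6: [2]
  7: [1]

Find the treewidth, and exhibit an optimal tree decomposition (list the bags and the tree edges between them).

Treewidth 1.
One optimal decomposition is:
Bags: B1 = {0, 1}  B2 = {1, 5}  B3 = {2, 5}  B4 = {2, 4}  B5 = {3, 4}  B6 = {1, 7}  B7 = {2, 6}
Tree: B1–B2, B2–B3, B3–B4, B4–B5, B2–B6, B4–B7

The largest bag has 2 vertices, giving width 1; this decomposition certifies tw(G) ≤ 1. Any graph with an edge has treewidth ≥ 1, and G has the edge 1–0. Combining the bounds, tw(G) = 1.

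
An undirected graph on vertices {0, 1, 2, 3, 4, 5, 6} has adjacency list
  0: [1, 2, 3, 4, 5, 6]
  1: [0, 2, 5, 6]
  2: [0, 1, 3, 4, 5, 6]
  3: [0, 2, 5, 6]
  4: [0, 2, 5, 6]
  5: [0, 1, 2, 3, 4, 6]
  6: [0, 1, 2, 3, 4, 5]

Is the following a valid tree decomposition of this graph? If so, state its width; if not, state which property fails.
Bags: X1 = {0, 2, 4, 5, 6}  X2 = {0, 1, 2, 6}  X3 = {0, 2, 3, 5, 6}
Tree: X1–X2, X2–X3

No — edge (5,1) lies in no bag.

A tree decomposition must satisfy three properties: every vertex lies in some bag; for every edge, both endpoints lie together in some bag; and for every vertex, the bags containing it form a connected subtree. Here edge (5,1) lies in no bag, so the decomposition is invalid.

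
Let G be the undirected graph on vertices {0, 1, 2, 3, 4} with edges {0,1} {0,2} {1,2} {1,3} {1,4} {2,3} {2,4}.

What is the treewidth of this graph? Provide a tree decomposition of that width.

Treewidth 2.
Bags: B1 = {1, 2, 3}  B2 = {0, 1, 2}  B3 = {1, 2, 4}
Tree: B1–B2, B2–B3

The largest bag has 3 vertices, giving width 2; this decomposition certifies tw(G) ≤ 2. Conversely, {0, 1, 2} is a clique of size 3, and the vertices of any clique must share a bag in every tree decomposition; so some bag has ≥ 3 vertices and tw(G) ≥ 2. Therefore the treewidth is 2.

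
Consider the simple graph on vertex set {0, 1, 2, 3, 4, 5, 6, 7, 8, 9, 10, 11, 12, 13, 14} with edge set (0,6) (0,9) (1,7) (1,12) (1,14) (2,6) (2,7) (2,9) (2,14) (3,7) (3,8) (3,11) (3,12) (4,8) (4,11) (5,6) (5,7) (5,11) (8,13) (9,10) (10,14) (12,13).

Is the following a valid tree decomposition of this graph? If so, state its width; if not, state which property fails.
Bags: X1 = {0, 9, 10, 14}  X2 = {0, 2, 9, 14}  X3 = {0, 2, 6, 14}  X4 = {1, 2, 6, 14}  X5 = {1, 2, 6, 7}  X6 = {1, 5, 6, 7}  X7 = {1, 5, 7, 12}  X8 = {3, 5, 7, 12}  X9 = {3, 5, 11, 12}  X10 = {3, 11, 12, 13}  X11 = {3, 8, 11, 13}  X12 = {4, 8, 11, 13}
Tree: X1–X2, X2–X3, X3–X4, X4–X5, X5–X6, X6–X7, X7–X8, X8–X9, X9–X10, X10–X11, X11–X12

Every vertex of G appears in some bag (union = {0, 1, 2, 3, 4, 5, 6, 7, 8, 9, 10, 11, 12, 13, 14}); every edge is covered by a bag; and for each vertex v the set of bags containing v is connected in the bag tree. The decomposition is therefore valid. The largest bag has 4 vertices, so the width is 3.

Yes; width 3.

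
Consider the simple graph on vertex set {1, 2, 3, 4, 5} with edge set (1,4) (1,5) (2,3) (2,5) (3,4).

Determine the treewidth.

A width-2 tree decomposition is:
Bags: B1 = {1, 2, 5}  B2 = {1, 2, 3}  B3 = {1, 3, 4}
Tree: B1–B2, B2–B3
The largest bag has 3 vertices, giving width 2; this decomposition certifies tw(G) ≤ 2. For the lower bound, G contains the cycle 1–5–2–3–4–1, so G is not a forest; only forests have treewidth ≤ 1, hence tw(G) ≥ 2. Hence tw(G) = 2 exactly.

2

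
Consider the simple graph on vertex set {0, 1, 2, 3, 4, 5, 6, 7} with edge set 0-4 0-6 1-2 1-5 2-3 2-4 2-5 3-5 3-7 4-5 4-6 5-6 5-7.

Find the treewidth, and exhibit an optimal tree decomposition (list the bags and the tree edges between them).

Each bag holds 3 vertices, so the decomposition has width 2, which upper-bounds the treewidth. For the lower bound, the 3 vertices {0, 4, 6} are pairwise adjacent, and any tree decomposition puts a clique entirely inside one bag — forcing width ≥ 2. Therefore the treewidth is 2.

Treewidth 2.
Bags: B1 = {2, 3, 5}  B2 = {2, 4, 5}  B3 = {3, 5, 7}  B4 = {1, 2, 5}  B5 = {4, 5, 6}  B6 = {0, 4, 6}
Tree: B1–B2, B1–B3, B1–B4, B2–B5, B5–B6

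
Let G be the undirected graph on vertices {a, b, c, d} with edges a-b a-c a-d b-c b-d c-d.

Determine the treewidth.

3

A width-3 tree decomposition is:
Bags: B1 = {a, b, c, d}
Tree: (single bag)
A single bag containing all 4 vertices is trivially a valid decomposition of width 3. For the lower bound, the 4 vertices {a, b, c, d} are pairwise adjacent, and any tree decomposition puts a clique entirely inside one bag — forcing width ≥ 3. The upper and lower bounds meet at 3, so that is the treewidth.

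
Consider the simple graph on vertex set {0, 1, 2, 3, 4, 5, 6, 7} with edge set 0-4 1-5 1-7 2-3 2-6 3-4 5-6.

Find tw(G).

1

A width-1 tree decomposition is:
Bags: B1 = {1, 7}  B2 = {1, 5}  B3 = {5, 6}  B4 = {2, 6}  B5 = {2, 3}  B6 = {3, 4}  B7 = {0, 4}
Tree: B1–B2, B2–B3, B3–B4, B4–B5, B5–B6, B6–B7
Every bag has size at most 2, so the width is 2 − 1 = 1 and tw(G) ≤ 1. Since G has at least one edge (e.g. 7–1), it is not an edgeless graph, so tw(G) ≥ 1. The upper and lower bounds meet at 1, so that is the treewidth.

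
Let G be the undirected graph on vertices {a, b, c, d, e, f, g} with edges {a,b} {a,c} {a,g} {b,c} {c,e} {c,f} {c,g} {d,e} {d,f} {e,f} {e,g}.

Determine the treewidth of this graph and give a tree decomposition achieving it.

Treewidth 2.
Bags: B1 = {c, e, f}  B2 = {c, e, g}  B3 = {a, c, g}  B4 = {d, e, f}  B5 = {a, b, c}
Tree: B1–B2, B2–B3, B1–B4, B3–B5

Every bag has size at most 3, so the width is 3 − 1 = 2 and tw(G) ≤ 2. Conversely, {d, e, f} is a clique of size 3, and the vertices of any clique must share a bag in every tree decomposition; so some bag has ≥ 3 vertices and tw(G) ≥ 2. Therefore the treewidth is 2.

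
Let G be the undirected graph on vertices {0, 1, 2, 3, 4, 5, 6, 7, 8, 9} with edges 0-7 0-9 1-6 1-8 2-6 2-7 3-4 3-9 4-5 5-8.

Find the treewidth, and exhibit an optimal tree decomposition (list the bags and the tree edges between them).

Treewidth 2.
Bags: B1 = {3, 4, 5}  B2 = {3, 5, 9}  B3 = {0, 5, 9}  B4 = {0, 5, 7}  B5 = {2, 5, 7}  B6 = {2, 5, 6}  B7 = {1, 5, 6}  B8 = {1, 5, 8}
Tree: B1–B2, B2–B3, B3–B4, B4–B5, B5–B6, B6–B7, B7–B8

Every bag has size at most 3, so the width is 3 − 1 = 2 and tw(G) ≤ 2. Since 5–4–3–9–0–7–2–6–1–8–5 is a cycle in G, G is not acyclic. Forests are exactly the graphs of treewidth ≤ 1, so tw(G) ≥ 2. Therefore the treewidth is 2.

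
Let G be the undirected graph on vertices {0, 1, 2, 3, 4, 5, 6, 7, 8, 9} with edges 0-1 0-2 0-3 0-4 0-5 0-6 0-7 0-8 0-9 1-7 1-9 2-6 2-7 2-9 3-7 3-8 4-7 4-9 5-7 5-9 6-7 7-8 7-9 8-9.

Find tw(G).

3

A width-3 tree decomposition is:
Bags: B1 = {0, 2, 7, 9}  B2 = {0, 2, 6, 7}  B3 = {0, 1, 7, 9}  B4 = {0, 7, 8, 9}  B5 = {0, 4, 7, 9}  B6 = {0, 3, 7, 8}  B7 = {0, 5, 7, 9}
Tree: B1–B2, B1–B3, B1–B4, B1–B5, B4–B6, B1–B7
The largest bag has 4 vertices, giving width 3; this decomposition certifies tw(G) ≤ 3. On the other hand G contains the 4-clique {0, 1, 7, 9}. A clique must lie in a single bag of any decomposition, so no decomposition can have width below 3. Therefore the treewidth is 3.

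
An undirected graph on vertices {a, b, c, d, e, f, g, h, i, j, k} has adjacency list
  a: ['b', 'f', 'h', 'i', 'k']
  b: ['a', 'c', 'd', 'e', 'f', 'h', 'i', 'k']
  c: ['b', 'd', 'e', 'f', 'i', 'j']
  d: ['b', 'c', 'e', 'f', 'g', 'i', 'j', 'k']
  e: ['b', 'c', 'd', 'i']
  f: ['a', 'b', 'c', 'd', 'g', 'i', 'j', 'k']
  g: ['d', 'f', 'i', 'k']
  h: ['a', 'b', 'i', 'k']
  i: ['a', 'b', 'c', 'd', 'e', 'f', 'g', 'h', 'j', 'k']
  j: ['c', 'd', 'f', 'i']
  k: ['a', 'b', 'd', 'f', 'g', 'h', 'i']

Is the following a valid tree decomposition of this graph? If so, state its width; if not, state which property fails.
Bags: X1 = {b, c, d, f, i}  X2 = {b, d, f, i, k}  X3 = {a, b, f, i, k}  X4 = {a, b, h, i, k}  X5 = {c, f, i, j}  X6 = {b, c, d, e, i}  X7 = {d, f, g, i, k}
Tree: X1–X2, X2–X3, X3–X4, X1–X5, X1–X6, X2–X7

A tree decomposition must satisfy three properties: every vertex lies in some bag; for every edge, both endpoints lie together in some bag; and for every vertex, the bags containing it form a connected subtree. Here edge (d,j) lies in no bag, so the decomposition is invalid.

No — edge (d,j) lies in no bag.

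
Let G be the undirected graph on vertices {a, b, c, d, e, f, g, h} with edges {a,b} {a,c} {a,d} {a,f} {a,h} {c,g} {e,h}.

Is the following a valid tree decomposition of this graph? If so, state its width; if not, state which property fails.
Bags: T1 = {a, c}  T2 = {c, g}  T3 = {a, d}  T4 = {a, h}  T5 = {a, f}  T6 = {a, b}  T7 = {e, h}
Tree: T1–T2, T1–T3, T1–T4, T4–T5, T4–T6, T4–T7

Vertex coverage: the bags together contain {a, b, c, d, e, f, g, h}, the full vertex set. Edge coverage: each edge of G has both endpoints in at least one bag. Running intersection: for every vertex, the bags containing it form a connected subtree. All three properties hold, so this is a valid tree decomposition of width max|bag| − 1 = 1, and hence tw(G) ≤ 1.

Yes; width 1.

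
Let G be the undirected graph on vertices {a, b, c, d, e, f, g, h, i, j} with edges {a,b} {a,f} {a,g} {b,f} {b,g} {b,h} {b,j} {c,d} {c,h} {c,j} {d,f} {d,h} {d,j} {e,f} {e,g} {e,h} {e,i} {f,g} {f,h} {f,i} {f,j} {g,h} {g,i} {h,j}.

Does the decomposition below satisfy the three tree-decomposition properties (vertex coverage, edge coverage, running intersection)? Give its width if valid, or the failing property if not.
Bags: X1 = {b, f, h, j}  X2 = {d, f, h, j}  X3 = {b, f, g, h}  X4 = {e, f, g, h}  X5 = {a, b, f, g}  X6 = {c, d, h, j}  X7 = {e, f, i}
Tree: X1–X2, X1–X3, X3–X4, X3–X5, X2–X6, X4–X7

A tree decomposition must satisfy three properties: every vertex lies in some bag; for every edge, both endpoints lie together in some bag; and for every vertex, the bags containing it form a connected subtree. Here edge (g,i) lies in no bag, so the decomposition is invalid.

No — edge (g,i) lies in no bag.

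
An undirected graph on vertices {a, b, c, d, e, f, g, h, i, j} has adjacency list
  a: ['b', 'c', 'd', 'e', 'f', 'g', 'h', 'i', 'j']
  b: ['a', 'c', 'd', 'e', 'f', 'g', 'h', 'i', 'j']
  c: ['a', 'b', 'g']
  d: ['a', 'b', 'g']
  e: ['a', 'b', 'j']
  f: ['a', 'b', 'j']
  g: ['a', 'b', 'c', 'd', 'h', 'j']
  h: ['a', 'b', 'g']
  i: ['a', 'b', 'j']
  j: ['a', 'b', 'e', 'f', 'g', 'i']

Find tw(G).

3

A width-3 tree decomposition is:
Bags: B1 = {a, b, g, j}  B2 = {a, b, e, j}  B3 = {a, b, i, j}  B4 = {a, b, g, h}  B5 = {a, b, d, g}  B6 = {a, b, c, g}  B7 = {a, b, f, j}
Tree: B1–B2, B1–B3, B1–B4, B1–B5, B4–B6, B1–B7
Every bag has size at most 4, so the width is 4 − 1 = 3 and tw(G) ≤ 3. For the lower bound, the 4 vertices {a, b, d, g} are pairwise adjacent, and any tree decomposition puts a clique entirely inside one bag — forcing width ≥ 3. Therefore the treewidth is 3.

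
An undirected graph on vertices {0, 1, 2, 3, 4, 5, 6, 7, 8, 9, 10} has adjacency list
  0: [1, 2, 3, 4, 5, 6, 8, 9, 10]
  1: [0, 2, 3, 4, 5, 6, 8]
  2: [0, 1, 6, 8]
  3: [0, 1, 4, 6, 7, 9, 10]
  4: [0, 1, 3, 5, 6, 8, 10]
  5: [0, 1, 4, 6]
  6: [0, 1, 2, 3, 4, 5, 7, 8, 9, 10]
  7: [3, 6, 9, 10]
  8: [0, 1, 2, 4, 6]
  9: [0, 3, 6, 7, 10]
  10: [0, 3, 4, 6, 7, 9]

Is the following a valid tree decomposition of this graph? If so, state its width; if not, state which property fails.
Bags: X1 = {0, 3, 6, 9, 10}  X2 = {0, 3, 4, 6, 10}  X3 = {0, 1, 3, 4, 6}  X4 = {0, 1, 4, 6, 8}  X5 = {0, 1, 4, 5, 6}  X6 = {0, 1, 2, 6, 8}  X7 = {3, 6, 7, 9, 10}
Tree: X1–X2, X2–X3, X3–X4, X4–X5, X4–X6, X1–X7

Vertex coverage: the bags together contain {0, 1, 2, 3, 4, 5, 6, 7, 8, 9, 10}, the full vertex set. Edge coverage: each edge of G has both endpoints in at least one bag. Running intersection: for every vertex, the bags containing it form a connected subtree. All three properties hold, so this is a valid tree decomposition of width max|bag| − 1 = 4, and hence tw(G) ≤ 4.

Yes; width 4.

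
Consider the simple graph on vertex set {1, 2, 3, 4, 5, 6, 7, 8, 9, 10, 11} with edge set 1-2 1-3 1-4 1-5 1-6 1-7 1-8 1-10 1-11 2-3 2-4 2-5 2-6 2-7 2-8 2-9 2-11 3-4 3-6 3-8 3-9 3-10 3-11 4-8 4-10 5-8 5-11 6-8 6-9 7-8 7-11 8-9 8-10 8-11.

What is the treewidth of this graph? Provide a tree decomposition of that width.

Each bag holds 5 vertices, so the decomposition has width 4, which upper-bounds the treewidth. On the other hand G contains the 5-clique {1, 2, 3, 8, 11}. A clique must lie in a single bag of any decomposition, so no decomposition can have width below 4. The upper and lower bounds meet at 4, so that is the treewidth.

Treewidth 4.
One optimal decomposition is:
Bags: B1 = {1, 2, 3, 4, 8}  B2 = {1, 2, 3, 8, 11}  B3 = {1, 2, 3, 6, 8}  B4 = {1, 3, 4, 8, 10}  B5 = {1, 2, 5, 8, 11}  B6 = {1, 2, 7, 8, 11}  B7 = {2, 3, 6, 8, 9}
Tree: B1–B2, B2–B3, B1–B4, B2–B5, B2–B6, B3–B7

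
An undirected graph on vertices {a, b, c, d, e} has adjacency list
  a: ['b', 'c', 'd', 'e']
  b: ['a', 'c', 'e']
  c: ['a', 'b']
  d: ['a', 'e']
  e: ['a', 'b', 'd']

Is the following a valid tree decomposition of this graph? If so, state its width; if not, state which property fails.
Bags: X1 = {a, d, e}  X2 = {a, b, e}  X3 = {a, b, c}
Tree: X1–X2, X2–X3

Vertex coverage: the bags together contain {a, b, c, d, e}, the full vertex set. Edge coverage: each edge of G has both endpoints in at least one bag. Running intersection: for every vertex, the bags containing it form a connected subtree. All three properties hold, so this is a valid tree decomposition of width max|bag| − 1 = 2, and hence tw(G) ≤ 2.

Yes; width 2.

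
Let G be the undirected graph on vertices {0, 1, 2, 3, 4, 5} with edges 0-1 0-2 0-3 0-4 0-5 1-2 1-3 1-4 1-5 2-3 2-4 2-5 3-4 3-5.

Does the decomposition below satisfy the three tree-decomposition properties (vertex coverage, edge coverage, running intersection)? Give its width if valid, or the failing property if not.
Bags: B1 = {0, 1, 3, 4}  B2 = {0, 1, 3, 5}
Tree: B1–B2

A tree decomposition must satisfy three properties: every vertex lies in some bag; for every edge, both endpoints lie together in some bag; and for every vertex, the bags containing it form a connected subtree. Here vertex 2 appears in no bag, so the decomposition is invalid.

No — vertex 2 appears in no bag.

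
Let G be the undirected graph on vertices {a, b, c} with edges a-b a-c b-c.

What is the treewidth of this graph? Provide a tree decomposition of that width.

With just one bag of size 3, the width is 3 − 1 = 2, so tw(G) ≤ 2. For the lower bound, the 3 vertices {a, b, c} are pairwise adjacent, and any tree decomposition puts a clique entirely inside one bag — forcing width ≥ 2. Therefore the treewidth is 2.

Treewidth 2.
One such decomposition:
Bags: B1 = {a, b, c}
Tree: (single bag)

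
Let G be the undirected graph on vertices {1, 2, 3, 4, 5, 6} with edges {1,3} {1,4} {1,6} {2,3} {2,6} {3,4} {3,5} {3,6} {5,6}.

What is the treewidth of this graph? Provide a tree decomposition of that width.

Treewidth 2.
One such decomposition:
Bags: B1 = {2, 3, 6}  B2 = {1, 3, 6}  B3 = {1, 3, 4}  B4 = {3, 5, 6}
Tree: B1–B2, B2–B3, B1–B4

The largest bag has 3 vertices, giving width 2; this decomposition certifies tw(G) ≤ 2. For the lower bound, the 3 vertices {1, 3, 4} are pairwise adjacent, and any tree decomposition puts a clique entirely inside one bag — forcing width ≥ 2. Hence tw(G) = 2 exactly.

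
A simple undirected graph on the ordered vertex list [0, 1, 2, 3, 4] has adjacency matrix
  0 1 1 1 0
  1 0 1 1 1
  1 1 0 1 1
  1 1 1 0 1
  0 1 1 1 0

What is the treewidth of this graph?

A width-3 tree decomposition is:
Bags: B1 = {1, 2, 3, 4}  B2 = {0, 1, 2, 3}
Tree: B1–B2
Every bag has size at most 4, so the width is 4 − 1 = 3 and tw(G) ≤ 3. On the other hand G contains the 4-clique {0, 1, 2, 3}. A clique must lie in a single bag of any decomposition, so no decomposition can have width below 3. Combining the bounds, tw(G) = 3.

3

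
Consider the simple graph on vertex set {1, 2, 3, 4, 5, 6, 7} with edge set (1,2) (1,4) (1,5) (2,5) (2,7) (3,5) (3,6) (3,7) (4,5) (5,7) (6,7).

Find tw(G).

A width-2 tree decomposition is:
Bags: B1 = {3, 6, 7}  B2 = {3, 5, 7}  B3 = {2, 5, 7}  B4 = {1, 2, 5}  B5 = {1, 4, 5}
Tree: B1–B2, B2–B3, B3–B4, B4–B5
Each bag holds 3 vertices, so the decomposition has width 2, which upper-bounds the treewidth. Conversely, {1, 2, 5} is a clique of size 3, and the vertices of any clique must share a bag in every tree decomposition; so some bag has ≥ 3 vertices and tw(G) ≥ 2. Hence tw(G) = 2 exactly.

2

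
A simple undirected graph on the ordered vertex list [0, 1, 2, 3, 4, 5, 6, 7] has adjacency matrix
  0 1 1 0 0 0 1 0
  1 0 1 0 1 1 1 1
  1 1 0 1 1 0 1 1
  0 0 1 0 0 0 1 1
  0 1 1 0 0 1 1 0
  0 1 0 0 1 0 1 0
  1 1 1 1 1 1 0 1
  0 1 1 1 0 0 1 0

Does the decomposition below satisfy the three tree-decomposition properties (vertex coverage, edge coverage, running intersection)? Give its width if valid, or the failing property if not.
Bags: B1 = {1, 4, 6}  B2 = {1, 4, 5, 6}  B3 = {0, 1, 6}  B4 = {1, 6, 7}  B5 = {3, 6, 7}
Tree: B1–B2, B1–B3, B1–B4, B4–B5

No — vertex 2 appears in no bag.

A tree decomposition must satisfy three properties: every vertex lies in some bag; for every edge, both endpoints lie together in some bag; and for every vertex, the bags containing it form a connected subtree. Here vertex 2 appears in no bag, so the decomposition is invalid.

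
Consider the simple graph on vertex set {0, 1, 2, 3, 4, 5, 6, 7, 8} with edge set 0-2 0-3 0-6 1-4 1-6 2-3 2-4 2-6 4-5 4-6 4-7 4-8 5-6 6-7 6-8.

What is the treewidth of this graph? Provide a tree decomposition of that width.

Treewidth 2.
Bags: B1 = {4, 6, 8}  B2 = {1, 4, 6}  B3 = {2, 4, 6}  B4 = {4, 6, 7}  B5 = {0, 2, 6}  B6 = {4, 5, 6}  B7 = {0, 2, 3}
Tree: B1–B2, B2–B3, B3–B4, B3–B5, B2–B6, B5–B7

Each bag holds 3 vertices, so the decomposition has width 2, which upper-bounds the treewidth. Conversely, {0, 2, 3} is a clique of size 3, and the vertices of any clique must share a bag in every tree decomposition; so some bag has ≥ 3 vertices and tw(G) ≥ 2. Hence tw(G) = 2 exactly.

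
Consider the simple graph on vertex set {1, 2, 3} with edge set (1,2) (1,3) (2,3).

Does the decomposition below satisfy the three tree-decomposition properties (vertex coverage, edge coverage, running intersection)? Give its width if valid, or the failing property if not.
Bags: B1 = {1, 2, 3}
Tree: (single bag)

Checking the three conditions: (i) the bags cover all of {1, 2, 3}; (ii) for each edge, some bag contains both endpoints; (iii) the bags containing any fixed vertex form a subtree. All hold, so the decomposition is valid with width 3 − 1 = 2.

Yes; width 2.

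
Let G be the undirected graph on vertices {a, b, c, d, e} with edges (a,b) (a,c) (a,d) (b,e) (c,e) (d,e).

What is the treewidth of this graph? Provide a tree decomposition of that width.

The largest bag has 3 vertices, giving width 2; this decomposition certifies tw(G) ≤ 2. The edges c–a–d–e–c form a cycle, so G is not a tree and its treewidth is at least 2. Therefore the treewidth is 2.

Treewidth 2.
Bags: B1 = {a, c, e}  B2 = {a, d, e}  B3 = {a, b, e}
Tree: B1–B2, B2–B3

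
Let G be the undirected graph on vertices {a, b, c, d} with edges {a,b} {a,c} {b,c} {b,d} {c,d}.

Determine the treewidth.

A width-2 tree decomposition is:
Bags: B1 = {b, c, d}  B2 = {a, b, c}
Tree: B1–B2
Every bag has size at most 3, so the width is 3 − 1 = 2 and tw(G) ≤ 2. On the other hand G contains the 3-clique {b, c, d}. A clique must lie in a single bag of any decomposition, so no decomposition can have width below 2. Therefore the treewidth is 2.

2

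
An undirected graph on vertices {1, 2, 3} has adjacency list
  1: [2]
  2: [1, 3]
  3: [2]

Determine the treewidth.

1

A width-1 tree decomposition is:
Bags: B1 = {2, 3}  B2 = {1, 2}
Tree: B1–B2
The largest bag has 2 vertices, giving width 1; this decomposition certifies tw(G) ≤ 1. Any graph with an edge has treewidth ≥ 1, and G has the edge 3–2. Therefore the treewidth is 1.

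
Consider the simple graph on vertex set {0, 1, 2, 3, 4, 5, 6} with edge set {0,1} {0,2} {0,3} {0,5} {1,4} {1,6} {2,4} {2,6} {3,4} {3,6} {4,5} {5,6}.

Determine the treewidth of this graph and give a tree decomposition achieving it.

Treewidth 3.
One such decomposition:
Bags: B1 = {0, 4, 5, 6}  B2 = {0, 1, 4, 6}  B3 = {0, 2, 4, 6}  B4 = {0, 3, 4, 6}
Tree: B1–B2, B2–B3, B3–B4

Every bag has size at most 4, so the width is 4 − 1 = 3 and tw(G) ≤ 3. For the lower bound: the 4 vertex sets {5,6}, {1,4}, {0}, {2} are disjoint, each induces a connected subgraph, and every pair is joined by at least one edge of G. Contracting each set to a single vertex therefore yields K_{4} as a minor, and since treewidth is minor-monotone, tw(G) ≥ tw(K_{4}) = 3. The upper and lower bounds meet at 3, so that is the treewidth.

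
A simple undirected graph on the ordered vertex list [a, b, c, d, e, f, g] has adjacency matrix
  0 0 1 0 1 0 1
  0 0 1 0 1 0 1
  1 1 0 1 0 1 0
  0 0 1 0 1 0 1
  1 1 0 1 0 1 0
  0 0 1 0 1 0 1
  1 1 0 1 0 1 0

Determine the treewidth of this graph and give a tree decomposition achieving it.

Every bag has size at most 4, so the width is 4 − 1 = 3 and tw(G) ≤ 3. For the lower bound: the 4 vertex sets {a,e}, {b,c}, {g}, {f} are disjoint, each induces a connected subgraph, and every pair is joined by at least one edge of G. Contracting each set to a single vertex therefore yields K_{4} as a minor, and since treewidth is minor-monotone, tw(G) ≥ tw(K_{4}) = 3. The upper and lower bounds meet at 3, so that is the treewidth.

Treewidth 3.
Bags: B1 = {a, c, e, g}  B2 = {b, c, e, g}  B3 = {c, e, f, g}  B4 = {c, d, e, g}
Tree: B1–B2, B2–B3, B3–B4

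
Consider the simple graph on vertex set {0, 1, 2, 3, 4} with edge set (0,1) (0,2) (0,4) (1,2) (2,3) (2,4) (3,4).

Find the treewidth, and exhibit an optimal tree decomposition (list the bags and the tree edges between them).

The largest bag has 3 vertices, giving width 2; this decomposition certifies tw(G) ≤ 2. Conversely, {0, 1, 2} is a clique of size 3, and the vertices of any clique must share a bag in every tree decomposition; so some bag has ≥ 3 vertices and tw(G) ≥ 2. Hence tw(G) = 2 exactly.

Treewidth 2.
Bags: B1 = {2, 3, 4}  B2 = {0, 2, 4}  B3 = {0, 1, 2}
Tree: B1–B2, B2–B3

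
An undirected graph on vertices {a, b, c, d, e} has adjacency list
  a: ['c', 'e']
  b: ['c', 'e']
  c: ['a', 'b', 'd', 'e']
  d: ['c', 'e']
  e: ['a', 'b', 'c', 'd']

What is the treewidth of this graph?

2

A width-2 tree decomposition is:
Bags: B1 = {b, c, e}  B2 = {a, c, e}  B3 = {c, d, e}
Tree: B1–B2, B1–B3
Each bag holds 3 vertices, so the decomposition has width 2, which upper-bounds the treewidth. On the other hand G contains the 3-clique {c, d, e}. A clique must lie in a single bag of any decomposition, so no decomposition can have width below 2. Hence tw(G) = 2 exactly.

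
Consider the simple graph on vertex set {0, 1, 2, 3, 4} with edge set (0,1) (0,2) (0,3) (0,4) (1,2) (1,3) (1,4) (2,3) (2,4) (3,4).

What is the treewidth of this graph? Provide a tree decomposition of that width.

With just one bag of size 5, the width is 5 − 1 = 4, so tw(G) ≤ 4. For the lower bound, the 5 vertices {0, 1, 2, 3, 4} are pairwise adjacent, and any tree decomposition puts a clique entirely inside one bag — forcing width ≥ 4. The upper and lower bounds meet at 4, so that is the treewidth.

Treewidth 4.
One such decomposition:
Bags: B1 = {0, 1, 2, 3, 4}
Tree: (single bag)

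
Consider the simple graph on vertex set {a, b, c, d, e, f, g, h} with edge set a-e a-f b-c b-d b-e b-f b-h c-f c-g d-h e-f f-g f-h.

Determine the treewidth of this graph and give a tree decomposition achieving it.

Each bag holds 3 vertices, so the decomposition has width 2, which upper-bounds the treewidth. On the other hand G contains the 3-clique {b, d, h}. A clique must lie in a single bag of any decomposition, so no decomposition can have width below 2. Combining the bounds, tw(G) = 2.

Treewidth 2.
One such decomposition:
Bags: B1 = {b, c, f}  B2 = {b, e, f}  B3 = {a, e, f}  B4 = {c, f, g}  B5 = {b, f, h}  B6 = {b, d, h}
Tree: B1–B2, B2–B3, B1–B4, B2–B5, B5–B6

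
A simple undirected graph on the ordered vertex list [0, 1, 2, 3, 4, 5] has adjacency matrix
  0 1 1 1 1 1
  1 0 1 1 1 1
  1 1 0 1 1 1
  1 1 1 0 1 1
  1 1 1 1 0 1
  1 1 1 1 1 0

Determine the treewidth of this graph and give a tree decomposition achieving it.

Treewidth 5.
One optimal decomposition is:
Bags: B1 = {0, 1, 2, 3, 4, 5}
Tree: (single bag)

A single bag containing all 6 vertices is trivially a valid decomposition of width 5. Conversely, {0, 1, 2, 3, 4, 5} is a clique of size 6, and the vertices of any clique must share a bag in every tree decomposition; so some bag has ≥ 6 vertices and tw(G) ≥ 5. Combining the bounds, tw(G) = 5.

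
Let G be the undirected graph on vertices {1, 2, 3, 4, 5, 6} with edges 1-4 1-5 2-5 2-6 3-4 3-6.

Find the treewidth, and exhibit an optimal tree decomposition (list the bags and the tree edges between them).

Treewidth 2.
One such decomposition:
Bags: B1 = {1, 2, 5}  B2 = {1, 2, 4}  B3 = {2, 3, 4}  B4 = {2, 3, 6}
Tree: B1–B2, B2–B3, B3–B4

Each bag holds 3 vertices, so the decomposition has width 2, which upper-bounds the treewidth. The edges 2–5–1–4–3–6–2 form a cycle, so G is not a tree and its treewidth is at least 2. Hence tw(G) = 2 exactly.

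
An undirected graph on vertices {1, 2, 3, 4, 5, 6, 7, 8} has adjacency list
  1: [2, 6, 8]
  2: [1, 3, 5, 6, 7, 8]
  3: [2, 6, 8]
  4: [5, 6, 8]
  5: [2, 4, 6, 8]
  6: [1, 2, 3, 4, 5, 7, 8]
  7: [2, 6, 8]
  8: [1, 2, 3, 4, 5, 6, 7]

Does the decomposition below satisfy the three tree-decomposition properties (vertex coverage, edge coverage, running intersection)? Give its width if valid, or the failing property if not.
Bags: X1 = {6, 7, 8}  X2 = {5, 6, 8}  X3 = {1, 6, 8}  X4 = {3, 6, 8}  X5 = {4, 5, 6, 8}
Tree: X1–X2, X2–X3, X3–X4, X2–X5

A tree decomposition must satisfy three properties: every vertex lies in some bag; for every edge, both endpoints lie together in some bag; and for every vertex, the bags containing it form a connected subtree. Here vertex 2 appears in no bag, so the decomposition is invalid.

No — vertex 2 appears in no bag.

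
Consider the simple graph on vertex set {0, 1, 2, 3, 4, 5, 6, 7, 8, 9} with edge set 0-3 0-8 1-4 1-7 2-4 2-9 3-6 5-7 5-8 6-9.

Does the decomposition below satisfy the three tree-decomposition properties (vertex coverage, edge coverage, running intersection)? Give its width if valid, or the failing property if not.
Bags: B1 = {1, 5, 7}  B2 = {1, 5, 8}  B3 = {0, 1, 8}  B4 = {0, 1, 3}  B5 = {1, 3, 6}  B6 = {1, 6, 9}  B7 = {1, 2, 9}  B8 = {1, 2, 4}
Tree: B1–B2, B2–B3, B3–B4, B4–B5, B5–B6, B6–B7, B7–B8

Vertex coverage: the bags together contain {0, 1, 2, 3, 4, 5, 6, 7, 8, 9}, the full vertex set. Edge coverage: each edge of G has both endpoints in at least one bag. Running intersection: for every vertex, the bags containing it form a connected subtree. All three properties hold, so this is a valid tree decomposition of width max|bag| − 1 = 2, and hence tw(G) ≤ 2.

Yes; width 2.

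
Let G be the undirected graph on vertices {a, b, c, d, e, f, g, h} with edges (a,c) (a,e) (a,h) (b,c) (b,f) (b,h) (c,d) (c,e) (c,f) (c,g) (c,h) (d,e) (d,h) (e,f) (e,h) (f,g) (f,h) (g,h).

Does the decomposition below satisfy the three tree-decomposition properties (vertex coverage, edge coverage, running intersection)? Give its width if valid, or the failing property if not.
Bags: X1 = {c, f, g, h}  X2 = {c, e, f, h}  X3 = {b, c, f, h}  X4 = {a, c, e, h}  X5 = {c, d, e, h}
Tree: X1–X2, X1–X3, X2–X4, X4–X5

Yes; width 3.

Vertex coverage: the bags together contain {a, b, c, d, e, f, g, h}, the full vertex set. Edge coverage: each edge of G has both endpoints in at least one bag. Running intersection: for every vertex, the bags containing it form a connected subtree. All three properties hold, so this is a valid tree decomposition of width max|bag| − 1 = 3, and hence tw(G) ≤ 3.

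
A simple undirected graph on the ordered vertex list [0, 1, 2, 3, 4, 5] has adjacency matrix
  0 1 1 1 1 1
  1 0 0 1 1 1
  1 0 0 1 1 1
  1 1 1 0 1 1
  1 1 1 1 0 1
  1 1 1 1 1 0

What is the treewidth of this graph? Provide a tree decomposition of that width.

Treewidth 4.
One optimal decomposition is:
Bags: B1 = {0, 2, 3, 4, 5}  B2 = {0, 1, 3, 4, 5}
Tree: B1–B2

Each bag holds 5 vertices, so the decomposition has width 4, which upper-bounds the treewidth. Conversely, {0, 1, 3, 4, 5} is a clique of size 5, and the vertices of any clique must share a bag in every tree decomposition; so some bag has ≥ 5 vertices and tw(G) ≥ 4. Combining the bounds, tw(G) = 4.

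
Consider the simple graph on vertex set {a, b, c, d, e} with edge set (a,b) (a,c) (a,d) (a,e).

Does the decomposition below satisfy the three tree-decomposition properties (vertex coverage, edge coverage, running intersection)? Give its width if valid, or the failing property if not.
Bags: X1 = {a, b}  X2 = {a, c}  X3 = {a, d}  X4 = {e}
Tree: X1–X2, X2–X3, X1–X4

A tree decomposition must satisfy three properties: every vertex lies in some bag; for every edge, both endpoints lie together in some bag; and for every vertex, the bags containing it form a connected subtree. Here edge (a,e) lies in no bag, so the decomposition is invalid.

No — edge (a,e) lies in no bag.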